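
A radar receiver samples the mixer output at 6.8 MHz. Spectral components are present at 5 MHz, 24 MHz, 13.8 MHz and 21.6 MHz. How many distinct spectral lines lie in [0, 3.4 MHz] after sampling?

fs/2 = 3.4 MHz.
5 MHz > fs/2 = 3.4 MHz, folds to fs − 5 MHz = 1.8 MHz.
24 MHz mod fs = 3.6 MHz.
3.6 MHz > fs/2 = 3.4 MHz, folds to fs − 3.6 MHz = 3.2 MHz.
13.8 MHz mod fs = 0.2 MHz.
0.2 MHz ≤ fs/2 = 3.4 MHz, appears at 0.2 MHz.
21.6 MHz mod fs = 1.2 MHz.
1.2 MHz ≤ fs/2 = 3.4 MHz, appears at 1.2 MHz.
Distinct values: {0.2 MHz, 1.2 MHz, 1.8 MHz, 3.2 MHz} → 4.

4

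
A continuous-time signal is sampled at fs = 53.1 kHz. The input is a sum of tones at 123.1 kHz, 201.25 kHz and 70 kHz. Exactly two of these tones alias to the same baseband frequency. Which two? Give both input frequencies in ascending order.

70 kHz, 123.1 kHz

fs/2 = 26.55 kHz.
123.1 kHz mod fs = 16.9 kHz.
16.9 kHz ≤ fs/2 = 26.55 kHz, appears at 16.9 kHz.
201.25 kHz mod fs = 41.95 kHz.
41.95 kHz > fs/2 = 26.55 kHz, folds to fs − 41.95 kHz = 11.15 kHz.
70 kHz mod fs = 16.9 kHz.
16.9 kHz ≤ fs/2 = 26.55 kHz, appears at 16.9 kHz.
70 kHz and 123.1 kHz both map to 16.9 kHz.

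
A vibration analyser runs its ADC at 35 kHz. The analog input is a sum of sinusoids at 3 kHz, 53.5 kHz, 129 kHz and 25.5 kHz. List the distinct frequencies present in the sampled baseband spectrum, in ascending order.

3 kHz, 9.5 kHz, 11 kHz, 16.5 kHz

fs/2 = 17.5 kHz.
3 kHz ≤ fs/2 = 17.5 kHz, passes unchanged.
53.5 kHz mod fs = 18.5 kHz.
18.5 kHz > fs/2 = 17.5 kHz, folds to fs − 18.5 kHz = 16.5 kHz.
129 kHz mod fs = 24 kHz.
24 kHz > fs/2 = 17.5 kHz, folds to fs − 24 kHz = 11 kHz.
25.5 kHz > fs/2 = 17.5 kHz, folds to fs − 25.5 kHz = 9.5 kHz.
Distinct values: {3 kHz, 9.5 kHz, 11 kHz, 16.5 kHz}.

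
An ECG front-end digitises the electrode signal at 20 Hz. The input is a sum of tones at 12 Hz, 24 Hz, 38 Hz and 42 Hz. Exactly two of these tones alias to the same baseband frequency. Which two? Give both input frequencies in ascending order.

38 Hz, 42 Hz

fs/2 = 10 Hz.
12 Hz > fs/2 = 10 Hz, folds to fs − 12 Hz = 8 Hz.
24 Hz mod fs = 4 Hz.
4 Hz ≤ fs/2 = 10 Hz, appears at 4 Hz.
38 Hz mod fs = 18 Hz.
18 Hz > fs/2 = 10 Hz, folds to fs − 18 Hz = 2 Hz.
42 Hz mod fs = 2 Hz.
2 Hz ≤ fs/2 = 10 Hz, appears at 2 Hz.
38 Hz and 42 Hz both map to 2 Hz.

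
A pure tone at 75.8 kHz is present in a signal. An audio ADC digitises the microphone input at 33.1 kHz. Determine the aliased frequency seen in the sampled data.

75.8 kHz mod fs = 9.6 kHz.
9.6 kHz ≤ fs/2 = 16.55 kHz, appears at 9.6 kHz.

9.6 kHz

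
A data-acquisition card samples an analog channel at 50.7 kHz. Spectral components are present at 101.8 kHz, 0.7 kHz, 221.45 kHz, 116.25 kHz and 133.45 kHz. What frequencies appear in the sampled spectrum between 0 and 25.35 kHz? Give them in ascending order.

0.4 kHz, 0.7 kHz, 14.85 kHz, 18.65 kHz

fs/2 = 25.35 kHz.
101.8 kHz mod fs = 0.4 kHz.
0.4 kHz ≤ fs/2 = 25.35 kHz, appears at 0.4 kHz.
0.7 kHz ≤ fs/2 = 25.35 kHz, passes unchanged.
221.45 kHz mod fs = 18.65 kHz.
18.65 kHz ≤ fs/2 = 25.35 kHz, appears at 18.65 kHz.
116.25 kHz mod fs = 14.85 kHz.
14.85 kHz ≤ fs/2 = 25.35 kHz, appears at 14.85 kHz.
133.45 kHz mod fs = 32.05 kHz.
32.05 kHz > fs/2 = 25.35 kHz, folds to fs − 32.05 kHz = 18.65 kHz.
Distinct values: {0.4 kHz, 0.7 kHz, 14.85 kHz, 18.65 kHz}.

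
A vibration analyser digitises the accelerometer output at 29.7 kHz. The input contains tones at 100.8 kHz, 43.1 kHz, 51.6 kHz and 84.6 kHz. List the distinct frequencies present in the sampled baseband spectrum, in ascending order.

4.5 kHz, 7.8 kHz, 11.7 kHz, 13.4 kHz

fs/2 = 14.85 kHz.
100.8 kHz mod fs = 11.7 kHz.
11.7 kHz ≤ fs/2 = 14.85 kHz, appears at 11.7 kHz.
43.1 kHz mod fs = 13.4 kHz.
13.4 kHz ≤ fs/2 = 14.85 kHz, appears at 13.4 kHz.
51.6 kHz mod fs = 21.9 kHz.
21.9 kHz > fs/2 = 14.85 kHz, folds to fs − 21.9 kHz = 7.8 kHz.
84.6 kHz mod fs = 25.2 kHz.
25.2 kHz > fs/2 = 14.85 kHz, folds to fs − 25.2 kHz = 4.5 kHz.
Distinct values: {4.5 kHz, 7.8 kHz, 11.7 kHz, 13.4 kHz}.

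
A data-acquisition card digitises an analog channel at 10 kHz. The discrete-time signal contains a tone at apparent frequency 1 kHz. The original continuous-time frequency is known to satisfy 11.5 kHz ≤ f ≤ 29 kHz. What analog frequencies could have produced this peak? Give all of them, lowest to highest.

19 kHz, 21 kHz, 29 kHz

Frequencies that alias to 1 kHz are k·fs ± 1 kHz for integer k ≥ 0.
k=0: 1 kHz.
k=1: 9 kHz, 11 kHz.
k=2: 19 kHz, 21 kHz.
k=3: 29 kHz, 31 kHz.
k=4: 39 kHz, 41 kHz.
Within [11.5 kHz, 29 kHz]: 19 kHz, 21 kHz, 29 kHz.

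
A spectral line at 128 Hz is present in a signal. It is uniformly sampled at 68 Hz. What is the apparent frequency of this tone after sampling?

8 Hz

128 Hz mod fs = 60 Hz.
60 Hz > fs/2 = 34 Hz, folds to fs − 60 Hz = 8 Hz.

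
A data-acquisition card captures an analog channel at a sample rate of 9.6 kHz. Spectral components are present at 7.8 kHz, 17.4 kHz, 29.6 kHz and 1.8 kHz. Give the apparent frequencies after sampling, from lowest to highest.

fs/2 = 4.8 kHz.
7.8 kHz > fs/2 = 4.8 kHz, folds to fs − 7.8 kHz = 1.8 kHz.
17.4 kHz mod fs = 7.8 kHz.
7.8 kHz > fs/2 = 4.8 kHz, folds to fs − 7.8 kHz = 1.8 kHz.
29.6 kHz mod fs = 0.8 kHz.
0.8 kHz ≤ fs/2 = 4.8 kHz, appears at 0.8 kHz.
1.8 kHz ≤ fs/2 = 4.8 kHz, passes unchanged.
Distinct values: {0.8 kHz, 1.8 kHz}.

0.8 kHz, 1.8 kHz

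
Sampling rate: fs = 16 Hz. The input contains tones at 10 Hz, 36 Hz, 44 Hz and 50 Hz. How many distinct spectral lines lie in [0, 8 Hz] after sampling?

fs/2 = 8 Hz.
10 Hz > fs/2 = 8 Hz, folds to fs − 10 Hz = 6 Hz.
36 Hz mod fs = 4 Hz.
4 Hz ≤ fs/2 = 8 Hz, appears at 4 Hz.
44 Hz mod fs = 12 Hz.
12 Hz > fs/2 = 8 Hz, folds to fs − 12 Hz = 4 Hz.
50 Hz mod fs = 2 Hz.
2 Hz ≤ fs/2 = 8 Hz, appears at 2 Hz.
Distinct values: {2 Hz, 4 Hz, 6 Hz} → 3.

3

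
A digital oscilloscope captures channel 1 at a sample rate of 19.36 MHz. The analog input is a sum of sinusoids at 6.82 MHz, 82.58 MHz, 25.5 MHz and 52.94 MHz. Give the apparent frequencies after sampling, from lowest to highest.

5.14 MHz, 6.14 MHz, 6.82 MHz

fs/2 = 9.68 MHz.
6.82 MHz ≤ fs/2 = 9.68 MHz, passes unchanged.
82.58 MHz mod fs = 5.14 MHz.
5.14 MHz ≤ fs/2 = 9.68 MHz, appears at 5.14 MHz.
25.5 MHz mod fs = 6.14 MHz.
6.14 MHz ≤ fs/2 = 9.68 MHz, appears at 6.14 MHz.
52.94 MHz mod fs = 14.22 MHz.
14.22 MHz > fs/2 = 9.68 MHz, folds to fs − 14.22 MHz = 5.14 MHz.
Distinct values: {5.14 MHz, 6.14 MHz, 6.82 MHz}.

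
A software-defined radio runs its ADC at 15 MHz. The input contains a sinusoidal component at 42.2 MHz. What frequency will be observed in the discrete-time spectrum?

42.2 MHz mod fs = 12.2 MHz.
12.2 MHz > fs/2 = 7.5 MHz, folds to fs − 12.2 MHz = 2.8 MHz.

2.8 MHz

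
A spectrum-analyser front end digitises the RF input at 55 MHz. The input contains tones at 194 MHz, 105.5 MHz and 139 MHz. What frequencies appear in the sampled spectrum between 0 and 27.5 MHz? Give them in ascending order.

fs/2 = 27.5 MHz.
194 MHz mod fs = 29 MHz.
29 MHz > fs/2 = 27.5 MHz, folds to fs − 29 MHz = 26 MHz.
105.5 MHz mod fs = 50.5 MHz.
50.5 MHz > fs/2 = 27.5 MHz, folds to fs − 50.5 MHz = 4.5 MHz.
139 MHz mod fs = 29 MHz.
29 MHz > fs/2 = 27.5 MHz, folds to fs − 29 MHz = 26 MHz.
Distinct values: {4.5 MHz, 26 MHz}.

4.5 MHz, 26 MHz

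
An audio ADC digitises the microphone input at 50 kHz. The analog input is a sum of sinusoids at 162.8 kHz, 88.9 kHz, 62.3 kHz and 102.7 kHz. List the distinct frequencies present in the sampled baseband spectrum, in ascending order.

2.7 kHz, 11.1 kHz, 12.3 kHz, 12.8 kHz

fs/2 = 25 kHz.
162.8 kHz mod fs = 12.8 kHz.
12.8 kHz ≤ fs/2 = 25 kHz, appears at 12.8 kHz.
88.9 kHz mod fs = 38.9 kHz.
38.9 kHz > fs/2 = 25 kHz, folds to fs − 38.9 kHz = 11.1 kHz.
62.3 kHz mod fs = 12.3 kHz.
12.3 kHz ≤ fs/2 = 25 kHz, appears at 12.3 kHz.
102.7 kHz mod fs = 2.7 kHz.
2.7 kHz ≤ fs/2 = 25 kHz, appears at 2.7 kHz.
Distinct values: {2.7 kHz, 11.1 kHz, 12.3 kHz, 12.8 kHz}.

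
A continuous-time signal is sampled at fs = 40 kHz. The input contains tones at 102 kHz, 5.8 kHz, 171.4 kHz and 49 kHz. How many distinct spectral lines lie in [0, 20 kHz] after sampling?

4

fs/2 = 20 kHz.
102 kHz mod fs = 22 kHz.
22 kHz > fs/2 = 20 kHz, folds to fs − 22 kHz = 18 kHz.
5.8 kHz ≤ fs/2 = 20 kHz, passes unchanged.
171.4 kHz mod fs = 11.4 kHz.
11.4 kHz ≤ fs/2 = 20 kHz, appears at 11.4 kHz.
49 kHz mod fs = 9 kHz.
9 kHz ≤ fs/2 = 20 kHz, appears at 9 kHz.
Distinct values: {5.8 kHz, 9 kHz, 11.4 kHz, 18 kHz} → 4.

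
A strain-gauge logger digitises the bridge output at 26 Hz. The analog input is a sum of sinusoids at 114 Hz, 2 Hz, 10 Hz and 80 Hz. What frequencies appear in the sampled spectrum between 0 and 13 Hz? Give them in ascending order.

fs/2 = 13 Hz.
114 Hz mod fs = 10 Hz.
10 Hz ≤ fs/2 = 13 Hz, appears at 10 Hz.
2 Hz ≤ fs/2 = 13 Hz, passes unchanged.
10 Hz ≤ fs/2 = 13 Hz, passes unchanged.
80 Hz mod fs = 2 Hz.
2 Hz ≤ fs/2 = 13 Hz, appears at 2 Hz.
Distinct values: {2 Hz, 10 Hz}.

2 Hz, 10 Hz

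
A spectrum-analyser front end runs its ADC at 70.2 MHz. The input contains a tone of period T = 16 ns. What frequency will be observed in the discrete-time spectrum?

7.7 MHz

T = 16 ns → f = 1/T = 62.5 MHz.
62.5 MHz > fs/2 = 35.1 MHz, folds to fs − 62.5 MHz = 7.7 MHz.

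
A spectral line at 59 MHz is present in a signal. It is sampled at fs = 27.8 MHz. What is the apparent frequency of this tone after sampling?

3.4 MHz

59 MHz mod fs = 3.4 MHz.
3.4 MHz ≤ fs/2 = 13.9 MHz, appears at 3.4 MHz.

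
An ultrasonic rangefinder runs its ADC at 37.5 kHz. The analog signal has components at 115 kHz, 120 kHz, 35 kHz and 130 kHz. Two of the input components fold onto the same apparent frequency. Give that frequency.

2.5 kHz

fs/2 = 18.75 kHz.
115 kHz mod fs = 2.5 kHz.
2.5 kHz ≤ fs/2 = 18.75 kHz, appears at 2.5 kHz.
120 kHz mod fs = 7.5 kHz.
7.5 kHz ≤ fs/2 = 18.75 kHz, appears at 7.5 kHz.
35 kHz > fs/2 = 18.75 kHz, folds to fs − 35 kHz = 2.5 kHz.
130 kHz mod fs = 17.5 kHz.
17.5 kHz ≤ fs/2 = 18.75 kHz, appears at 17.5 kHz.
35 kHz and 115 kHz both map to 2.5 kHz.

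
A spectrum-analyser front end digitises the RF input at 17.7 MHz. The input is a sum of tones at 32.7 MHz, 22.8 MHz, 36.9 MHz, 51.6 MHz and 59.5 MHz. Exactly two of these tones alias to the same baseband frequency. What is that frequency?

fs/2 = 8.85 MHz.
32.7 MHz mod fs = 15 MHz.
15 MHz > fs/2 = 8.85 MHz, folds to fs − 15 MHz = 2.7 MHz.
22.8 MHz mod fs = 5.1 MHz.
5.1 MHz ≤ fs/2 = 8.85 MHz, appears at 5.1 MHz.
36.9 MHz mod fs = 1.5 MHz.
1.5 MHz ≤ fs/2 = 8.85 MHz, appears at 1.5 MHz.
51.6 MHz mod fs = 16.2 MHz.
16.2 MHz > fs/2 = 8.85 MHz, folds to fs − 16.2 MHz = 1.5 MHz.
59.5 MHz mod fs = 6.4 MHz.
6.4 MHz ≤ fs/2 = 8.85 MHz, appears at 6.4 MHz.
36.9 MHz and 51.6 MHz both map to 1.5 MHz.

1.5 MHz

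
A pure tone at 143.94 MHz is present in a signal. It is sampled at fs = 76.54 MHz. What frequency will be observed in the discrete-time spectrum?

9.14 MHz

143.94 MHz mod fs = 67.4 MHz.
67.4 MHz > fs/2 = 38.27 MHz, folds to fs − 67.4 MHz = 9.14 MHz.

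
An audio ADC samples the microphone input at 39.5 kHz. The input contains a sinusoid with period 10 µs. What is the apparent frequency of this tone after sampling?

18.5 kHz

T = 10 µs → f = 1/T = 100 kHz.
100 kHz mod fs = 21 kHz.
21 kHz > fs/2 = 19.75 kHz, folds to fs − 21 kHz = 18.5 kHz.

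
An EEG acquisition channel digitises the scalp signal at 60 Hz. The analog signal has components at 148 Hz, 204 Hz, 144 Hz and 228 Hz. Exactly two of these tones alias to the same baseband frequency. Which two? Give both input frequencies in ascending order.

144 Hz, 204 Hz

fs/2 = 30 Hz.
148 Hz mod fs = 28 Hz.
28 Hz ≤ fs/2 = 30 Hz, appears at 28 Hz.
204 Hz mod fs = 24 Hz.
24 Hz ≤ fs/2 = 30 Hz, appears at 24 Hz.
144 Hz mod fs = 24 Hz.
24 Hz ≤ fs/2 = 30 Hz, appears at 24 Hz.
228 Hz mod fs = 48 Hz.
48 Hz > fs/2 = 30 Hz, folds to fs − 48 Hz = 12 Hz.
144 Hz and 204 Hz both map to 24 Hz.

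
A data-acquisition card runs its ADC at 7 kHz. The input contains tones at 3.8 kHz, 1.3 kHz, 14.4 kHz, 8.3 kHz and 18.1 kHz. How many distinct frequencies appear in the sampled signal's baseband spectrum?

4

fs/2 = 3.5 kHz.
3.8 kHz > fs/2 = 3.5 kHz, folds to fs − 3.8 kHz = 3.2 kHz.
1.3 kHz ≤ fs/2 = 3.5 kHz, passes unchanged.
14.4 kHz mod fs = 0.4 kHz.
0.4 kHz ≤ fs/2 = 3.5 kHz, appears at 0.4 kHz.
8.3 kHz mod fs = 1.3 kHz.
1.3 kHz ≤ fs/2 = 3.5 kHz, appears at 1.3 kHz.
18.1 kHz mod fs = 4.1 kHz.
4.1 kHz > fs/2 = 3.5 kHz, folds to fs − 4.1 kHz = 2.9 kHz.
Distinct values: {0.4 kHz, 1.3 kHz, 2.9 kHz, 3.2 kHz} → 4.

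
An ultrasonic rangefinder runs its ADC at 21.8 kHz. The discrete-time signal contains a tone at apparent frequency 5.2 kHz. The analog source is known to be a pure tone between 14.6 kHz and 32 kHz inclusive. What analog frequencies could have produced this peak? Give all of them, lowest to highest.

16.6 kHz, 27 kHz

Frequencies that alias to 5.2 kHz are k·fs ± 5.2 kHz for integer k ≥ 0.
k=0: 5.2 kHz.
k=1: 16.6 kHz, 27 kHz.
k=2: 38.4 kHz, 48.8 kHz.
Within [14.6 kHz, 32 kHz]: 16.6 kHz, 27 kHz.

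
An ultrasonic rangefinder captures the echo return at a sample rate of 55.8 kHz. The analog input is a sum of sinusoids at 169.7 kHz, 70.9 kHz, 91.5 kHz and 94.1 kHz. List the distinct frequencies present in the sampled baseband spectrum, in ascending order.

2.3 kHz, 15.1 kHz, 17.5 kHz, 20.1 kHz

fs/2 = 27.9 kHz.
169.7 kHz mod fs = 2.3 kHz.
2.3 kHz ≤ fs/2 = 27.9 kHz, appears at 2.3 kHz.
70.9 kHz mod fs = 15.1 kHz.
15.1 kHz ≤ fs/2 = 27.9 kHz, appears at 15.1 kHz.
91.5 kHz mod fs = 35.7 kHz.
35.7 kHz > fs/2 = 27.9 kHz, folds to fs − 35.7 kHz = 20.1 kHz.
94.1 kHz mod fs = 38.3 kHz.
38.3 kHz > fs/2 = 27.9 kHz, folds to fs − 38.3 kHz = 17.5 kHz.
Distinct values: {2.3 kHz, 15.1 kHz, 17.5 kHz, 20.1 kHz}.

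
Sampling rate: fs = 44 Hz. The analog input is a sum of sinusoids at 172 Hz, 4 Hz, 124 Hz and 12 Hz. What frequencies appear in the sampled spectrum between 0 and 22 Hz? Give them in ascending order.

fs/2 = 22 Hz.
172 Hz mod fs = 40 Hz.
40 Hz > fs/2 = 22 Hz, folds to fs − 40 Hz = 4 Hz.
4 Hz ≤ fs/2 = 22 Hz, passes unchanged.
124 Hz mod fs = 36 Hz.
36 Hz > fs/2 = 22 Hz, folds to fs − 36 Hz = 8 Hz.
12 Hz ≤ fs/2 = 22 Hz, passes unchanged.
Distinct values: {4 Hz, 8 Hz, 12 Hz}.

4 Hz, 8 Hz, 12 Hz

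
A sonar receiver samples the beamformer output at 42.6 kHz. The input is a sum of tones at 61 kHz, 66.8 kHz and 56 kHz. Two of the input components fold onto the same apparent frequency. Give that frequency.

fs/2 = 21.3 kHz.
61 kHz mod fs = 18.4 kHz.
18.4 kHz ≤ fs/2 = 21.3 kHz, appears at 18.4 kHz.
66.8 kHz mod fs = 24.2 kHz.
24.2 kHz > fs/2 = 21.3 kHz, folds to fs − 24.2 kHz = 18.4 kHz.
56 kHz mod fs = 13.4 kHz.
13.4 kHz ≤ fs/2 = 21.3 kHz, appears at 13.4 kHz.
61 kHz and 66.8 kHz both map to 18.4 kHz.

18.4 kHz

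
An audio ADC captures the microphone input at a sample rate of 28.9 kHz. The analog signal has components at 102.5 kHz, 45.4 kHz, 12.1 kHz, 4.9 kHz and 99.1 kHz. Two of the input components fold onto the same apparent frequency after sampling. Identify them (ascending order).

45.4 kHz, 99.1 kHz

fs/2 = 14.45 kHz.
102.5 kHz mod fs = 15.8 kHz.
15.8 kHz > fs/2 = 14.45 kHz, folds to fs − 15.8 kHz = 13.1 kHz.
45.4 kHz mod fs = 16.5 kHz.
16.5 kHz > fs/2 = 14.45 kHz, folds to fs − 16.5 kHz = 12.4 kHz.
12.1 kHz ≤ fs/2 = 14.45 kHz, passes unchanged.
4.9 kHz ≤ fs/2 = 14.45 kHz, passes unchanged.
99.1 kHz mod fs = 12.4 kHz.
12.4 kHz ≤ fs/2 = 14.45 kHz, appears at 12.4 kHz.
45.4 kHz and 99.1 kHz both map to 12.4 kHz.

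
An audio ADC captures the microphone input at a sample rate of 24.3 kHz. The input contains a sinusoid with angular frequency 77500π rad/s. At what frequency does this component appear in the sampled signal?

9.85 kHz

ω = 77500π rad/s → f = ω/(2π) = 38750 Hz = 38.75 kHz.
38.75 kHz mod fs = 14.45 kHz.
14.45 kHz > fs/2 = 12.15 kHz, folds to fs − 14.45 kHz = 9.85 kHz.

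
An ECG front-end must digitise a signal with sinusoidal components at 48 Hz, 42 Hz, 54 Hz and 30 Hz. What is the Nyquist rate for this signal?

Highest-frequency component: 54 Hz.
Nyquist rate = 2 × 54 Hz = 108 Hz.

108 Hz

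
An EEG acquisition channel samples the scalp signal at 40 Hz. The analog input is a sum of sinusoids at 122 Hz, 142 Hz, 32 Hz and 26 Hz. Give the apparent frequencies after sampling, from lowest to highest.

fs/2 = 20 Hz.
122 Hz mod fs = 2 Hz.
2 Hz ≤ fs/2 = 20 Hz, appears at 2 Hz.
142 Hz mod fs = 22 Hz.
22 Hz > fs/2 = 20 Hz, folds to fs − 22 Hz = 18 Hz.
32 Hz > fs/2 = 20 Hz, folds to fs − 32 Hz = 8 Hz.
26 Hz > fs/2 = 20 Hz, folds to fs − 26 Hz = 14 Hz.
Distinct values: {2 Hz, 8 Hz, 14 Hz, 18 Hz}.

2 Hz, 8 Hz, 14 Hz, 18 Hz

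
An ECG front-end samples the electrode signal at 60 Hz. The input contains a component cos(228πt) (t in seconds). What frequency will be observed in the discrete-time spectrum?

ω = 228π rad/s → f = ω/(2π) = 114 Hz.
114 Hz mod fs = 54 Hz.
54 Hz > fs/2 = 30 Hz, folds to fs − 54 Hz = 6 Hz.

6 Hz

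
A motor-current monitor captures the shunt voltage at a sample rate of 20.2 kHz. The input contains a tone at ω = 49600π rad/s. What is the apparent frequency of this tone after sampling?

ω = 49600π rad/s → f = ω/(2π) = 24800 Hz = 24.8 kHz.
24.8 kHz mod fs = 4.6 kHz.
4.6 kHz ≤ fs/2 = 10.1 kHz, appears at 4.6 kHz.

4.6 kHz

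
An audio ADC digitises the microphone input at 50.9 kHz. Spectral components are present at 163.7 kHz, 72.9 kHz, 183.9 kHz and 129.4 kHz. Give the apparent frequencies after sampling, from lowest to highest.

11 kHz, 19.7 kHz, 22 kHz, 23.3 kHz

fs/2 = 25.45 kHz.
163.7 kHz mod fs = 11 kHz.
11 kHz ≤ fs/2 = 25.45 kHz, appears at 11 kHz.
72.9 kHz mod fs = 22 kHz.
22 kHz ≤ fs/2 = 25.45 kHz, appears at 22 kHz.
183.9 kHz mod fs = 31.2 kHz.
31.2 kHz > fs/2 = 25.45 kHz, folds to fs − 31.2 kHz = 19.7 kHz.
129.4 kHz mod fs = 27.6 kHz.
27.6 kHz > fs/2 = 25.45 kHz, folds to fs − 27.6 kHz = 23.3 kHz.
Distinct values: {11 kHz, 19.7 kHz, 22 kHz, 23.3 kHz}.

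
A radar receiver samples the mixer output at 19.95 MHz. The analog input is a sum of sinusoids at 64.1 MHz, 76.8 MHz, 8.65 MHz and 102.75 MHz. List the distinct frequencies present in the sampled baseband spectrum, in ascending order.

3 MHz, 4.25 MHz, 8.65 MHz

fs/2 = 9.975 MHz.
64.1 MHz mod fs = 4.25 MHz.
4.25 MHz ≤ fs/2 = 9.975 MHz, appears at 4.25 MHz.
76.8 MHz mod fs = 16.95 MHz.
16.95 MHz > fs/2 = 9.975 MHz, folds to fs − 16.95 MHz = 3 MHz.
8.65 MHz ≤ fs/2 = 9.975 MHz, passes unchanged.
102.75 MHz mod fs = 3 MHz.
3 MHz ≤ fs/2 = 9.975 MHz, appears at 3 MHz.
Distinct values: {3 MHz, 4.25 MHz, 8.65 MHz}.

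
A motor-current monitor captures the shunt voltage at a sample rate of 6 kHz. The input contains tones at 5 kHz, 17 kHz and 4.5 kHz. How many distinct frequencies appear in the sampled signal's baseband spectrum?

2

fs/2 = 3 kHz.
5 kHz > fs/2 = 3 kHz, folds to fs − 5 kHz = 1 kHz.
17 kHz mod fs = 5 kHz.
5 kHz > fs/2 = 3 kHz, folds to fs − 5 kHz = 1 kHz.
4.5 kHz > fs/2 = 3 kHz, folds to fs − 4.5 kHz = 1.5 kHz.
Distinct values: {1 kHz, 1.5 kHz} → 2.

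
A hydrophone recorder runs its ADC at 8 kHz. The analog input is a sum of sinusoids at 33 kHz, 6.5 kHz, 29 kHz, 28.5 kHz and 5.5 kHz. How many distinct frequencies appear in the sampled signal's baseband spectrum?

fs/2 = 4 kHz.
33 kHz mod fs = 1 kHz.
1 kHz ≤ fs/2 = 4 kHz, appears at 1 kHz.
6.5 kHz > fs/2 = 4 kHz, folds to fs − 6.5 kHz = 1.5 kHz.
29 kHz mod fs = 5 kHz.
5 kHz > fs/2 = 4 kHz, folds to fs − 5 kHz = 3 kHz.
28.5 kHz mod fs = 4.5 kHz.
4.5 kHz > fs/2 = 4 kHz, folds to fs − 4.5 kHz = 3.5 kHz.
5.5 kHz > fs/2 = 4 kHz, folds to fs − 5.5 kHz = 2.5 kHz.
Distinct values: {1 kHz, 1.5 kHz, 2.5 kHz, 3 kHz, 3.5 kHz} → 5.

5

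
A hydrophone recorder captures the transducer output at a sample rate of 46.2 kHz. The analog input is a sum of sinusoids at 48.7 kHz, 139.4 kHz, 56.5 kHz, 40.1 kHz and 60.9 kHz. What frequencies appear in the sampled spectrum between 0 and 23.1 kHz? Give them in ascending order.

fs/2 = 23.1 kHz.
48.7 kHz mod fs = 2.5 kHz.
2.5 kHz ≤ fs/2 = 23.1 kHz, appears at 2.5 kHz.
139.4 kHz mod fs = 0.8 kHz.
0.8 kHz ≤ fs/2 = 23.1 kHz, appears at 0.8 kHz.
56.5 kHz mod fs = 10.3 kHz.
10.3 kHz ≤ fs/2 = 23.1 kHz, appears at 10.3 kHz.
40.1 kHz > fs/2 = 23.1 kHz, folds to fs − 40.1 kHz = 6.1 kHz.
60.9 kHz mod fs = 14.7 kHz.
14.7 kHz ≤ fs/2 = 23.1 kHz, appears at 14.7 kHz.
Distinct values: {0.8 kHz, 2.5 kHz, 6.1 kHz, 10.3 kHz, 14.7 kHz}.

0.8 kHz, 2.5 kHz, 6.1 kHz, 10.3 kHz, 14.7 kHz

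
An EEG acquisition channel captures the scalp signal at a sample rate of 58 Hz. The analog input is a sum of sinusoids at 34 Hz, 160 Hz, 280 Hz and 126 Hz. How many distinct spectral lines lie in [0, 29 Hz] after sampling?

fs/2 = 29 Hz.
34 Hz > fs/2 = 29 Hz, folds to fs − 34 Hz = 24 Hz.
160 Hz mod fs = 44 Hz.
44 Hz > fs/2 = 29 Hz, folds to fs − 44 Hz = 14 Hz.
280 Hz mod fs = 48 Hz.
48 Hz > fs/2 = 29 Hz, folds to fs − 48 Hz = 10 Hz.
126 Hz mod fs = 10 Hz.
10 Hz ≤ fs/2 = 29 Hz, appears at 10 Hz.
Distinct values: {10 Hz, 14 Hz, 24 Hz} → 3.

3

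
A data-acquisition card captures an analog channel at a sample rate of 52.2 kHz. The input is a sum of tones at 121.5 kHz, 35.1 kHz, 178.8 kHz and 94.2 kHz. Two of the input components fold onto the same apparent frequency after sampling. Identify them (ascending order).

35.1 kHz, 121.5 kHz

fs/2 = 26.1 kHz.
121.5 kHz mod fs = 17.1 kHz.
17.1 kHz ≤ fs/2 = 26.1 kHz, appears at 17.1 kHz.
35.1 kHz > fs/2 = 26.1 kHz, folds to fs − 35.1 kHz = 17.1 kHz.
178.8 kHz mod fs = 22.2 kHz.
22.2 kHz ≤ fs/2 = 26.1 kHz, appears at 22.2 kHz.
94.2 kHz mod fs = 42 kHz.
42 kHz > fs/2 = 26.1 kHz, folds to fs − 42 kHz = 10.2 kHz.
35.1 kHz and 121.5 kHz both map to 17.1 kHz.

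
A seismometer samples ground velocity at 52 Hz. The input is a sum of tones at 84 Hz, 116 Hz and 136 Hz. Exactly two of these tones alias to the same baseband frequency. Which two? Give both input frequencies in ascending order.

84 Hz, 136 Hz

fs/2 = 26 Hz.
84 Hz mod fs = 32 Hz.
32 Hz > fs/2 = 26 Hz, folds to fs − 32 Hz = 20 Hz.
116 Hz mod fs = 12 Hz.
12 Hz ≤ fs/2 = 26 Hz, appears at 12 Hz.
136 Hz mod fs = 32 Hz.
32 Hz > fs/2 = 26 Hz, folds to fs − 32 Hz = 20 Hz.
84 Hz and 136 Hz both map to 20 Hz.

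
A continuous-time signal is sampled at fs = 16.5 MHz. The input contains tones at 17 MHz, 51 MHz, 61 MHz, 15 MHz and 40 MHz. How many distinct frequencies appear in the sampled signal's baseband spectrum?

4

fs/2 = 8.25 MHz.
17 MHz mod fs = 0.5 MHz.
0.5 MHz ≤ fs/2 = 8.25 MHz, appears at 0.5 MHz.
51 MHz mod fs = 1.5 MHz.
1.5 MHz ≤ fs/2 = 8.25 MHz, appears at 1.5 MHz.
61 MHz mod fs = 11.5 MHz.
11.5 MHz > fs/2 = 8.25 MHz, folds to fs − 11.5 MHz = 5 MHz.
15 MHz > fs/2 = 8.25 MHz, folds to fs − 15 MHz = 1.5 MHz.
40 MHz mod fs = 7 MHz.
7 MHz ≤ fs/2 = 8.25 MHz, appears at 7 MHz.
Distinct values: {0.5 MHz, 1.5 MHz, 5 MHz, 7 MHz} → 4.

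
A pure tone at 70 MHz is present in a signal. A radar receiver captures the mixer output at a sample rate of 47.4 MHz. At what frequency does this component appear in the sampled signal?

22.6 MHz

70 MHz mod fs = 22.6 MHz.
22.6 MHz ≤ fs/2 = 23.7 MHz, appears at 22.6 MHz.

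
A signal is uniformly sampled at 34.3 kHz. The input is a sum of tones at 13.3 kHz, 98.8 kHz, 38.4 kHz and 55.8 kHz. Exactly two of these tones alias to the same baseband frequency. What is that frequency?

fs/2 = 17.15 kHz.
13.3 kHz ≤ fs/2 = 17.15 kHz, passes unchanged.
98.8 kHz mod fs = 30.2 kHz.
30.2 kHz > fs/2 = 17.15 kHz, folds to fs − 30.2 kHz = 4.1 kHz.
38.4 kHz mod fs = 4.1 kHz.
4.1 kHz ≤ fs/2 = 17.15 kHz, appears at 4.1 kHz.
55.8 kHz mod fs = 21.5 kHz.
21.5 kHz > fs/2 = 17.15 kHz, folds to fs − 21.5 kHz = 12.8 kHz.
38.4 kHz and 98.8 kHz both map to 4.1 kHz.

4.1 kHz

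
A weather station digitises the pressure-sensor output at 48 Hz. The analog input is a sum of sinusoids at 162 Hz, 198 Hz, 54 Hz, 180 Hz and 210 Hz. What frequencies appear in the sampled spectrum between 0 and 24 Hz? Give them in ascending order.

fs/2 = 24 Hz.
162 Hz mod fs = 18 Hz.
18 Hz ≤ fs/2 = 24 Hz, appears at 18 Hz.
198 Hz mod fs = 6 Hz.
6 Hz ≤ fs/2 = 24 Hz, appears at 6 Hz.
54 Hz mod fs = 6 Hz.
6 Hz ≤ fs/2 = 24 Hz, appears at 6 Hz.
180 Hz mod fs = 36 Hz.
36 Hz > fs/2 = 24 Hz, folds to fs − 36 Hz = 12 Hz.
210 Hz mod fs = 18 Hz.
18 Hz ≤ fs/2 = 24 Hz, appears at 18 Hz.
Distinct values: {6 Hz, 12 Hz, 18 Hz}.

6 Hz, 12 Hz, 18 Hz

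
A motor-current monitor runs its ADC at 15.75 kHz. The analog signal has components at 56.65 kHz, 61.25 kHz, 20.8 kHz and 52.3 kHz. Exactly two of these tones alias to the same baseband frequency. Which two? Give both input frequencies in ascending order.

fs/2 = 7.875 kHz.
56.65 kHz mod fs = 9.4 kHz.
9.4 kHz > fs/2 = 7.875 kHz, folds to fs − 9.4 kHz = 6.35 kHz.
61.25 kHz mod fs = 14 kHz.
14 kHz > fs/2 = 7.875 kHz, folds to fs − 14 kHz = 1.75 kHz.
20.8 kHz mod fs = 5.05 kHz.
5.05 kHz ≤ fs/2 = 7.875 kHz, appears at 5.05 kHz.
52.3 kHz mod fs = 5.05 kHz.
5.05 kHz ≤ fs/2 = 7.875 kHz, appears at 5.05 kHz.
20.8 kHz and 52.3 kHz both map to 5.05 kHz.

20.8 kHz, 52.3 kHz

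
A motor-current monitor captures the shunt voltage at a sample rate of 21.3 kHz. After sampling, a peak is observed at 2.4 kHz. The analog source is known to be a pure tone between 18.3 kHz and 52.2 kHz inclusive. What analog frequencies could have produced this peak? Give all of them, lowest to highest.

18.9 kHz, 23.7 kHz, 40.2 kHz, 45 kHz

Frequencies that alias to 2.4 kHz are k·fs ± 2.4 kHz for integer k ≥ 0.
k=0: 2.4 kHz.
k=1: 18.9 kHz, 23.7 kHz.
k=2: 40.2 kHz, 45 kHz.
k=3: 61.5 kHz, 66.3 kHz.
Within [18.3 kHz, 52.2 kHz]: 18.9 kHz, 23.7 kHz, 40.2 kHz, 45 kHz.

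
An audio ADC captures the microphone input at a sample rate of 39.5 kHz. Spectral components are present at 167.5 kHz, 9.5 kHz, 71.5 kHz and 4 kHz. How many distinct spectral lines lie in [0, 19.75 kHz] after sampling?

fs/2 = 19.75 kHz.
167.5 kHz mod fs = 9.5 kHz.
9.5 kHz ≤ fs/2 = 19.75 kHz, appears at 9.5 kHz.
9.5 kHz ≤ fs/2 = 19.75 kHz, passes unchanged.
71.5 kHz mod fs = 32 kHz.
32 kHz > fs/2 = 19.75 kHz, folds to fs − 32 kHz = 7.5 kHz.
4 kHz ≤ fs/2 = 19.75 kHz, passes unchanged.
Distinct values: {4 kHz, 7.5 kHz, 9.5 kHz} → 3.

3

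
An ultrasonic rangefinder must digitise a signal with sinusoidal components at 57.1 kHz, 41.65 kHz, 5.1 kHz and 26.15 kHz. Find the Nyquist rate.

Highest-frequency component: 57.1 kHz.
Nyquist rate = 2 × 57.1 kHz = 114.2 kHz.

114.2 kHz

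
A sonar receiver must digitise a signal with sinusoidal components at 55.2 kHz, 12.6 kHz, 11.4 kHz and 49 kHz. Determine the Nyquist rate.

Highest-frequency component: 55.2 kHz.
Nyquist rate = 2 × 55.2 kHz = 110.4 kHz.

110.4 kHz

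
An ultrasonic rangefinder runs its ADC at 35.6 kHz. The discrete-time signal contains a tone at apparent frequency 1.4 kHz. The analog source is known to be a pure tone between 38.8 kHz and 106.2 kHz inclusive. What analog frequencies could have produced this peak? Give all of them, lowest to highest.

69.8 kHz, 72.6 kHz, 105.4 kHz

Frequencies that alias to 1.4 kHz are k·fs ± 1.4 kHz for integer k ≥ 0.
k=0: 1.4 kHz.
k=1: 34.2 kHz, 37 kHz.
k=2: 69.8 kHz, 72.6 kHz.
k=3: 105.4 kHz, 108.2 kHz.
k=4: 141 kHz, 143.8 kHz.
Within [38.8 kHz, 106.2 kHz]: 69.8 kHz, 72.6 kHz, 105.4 kHz.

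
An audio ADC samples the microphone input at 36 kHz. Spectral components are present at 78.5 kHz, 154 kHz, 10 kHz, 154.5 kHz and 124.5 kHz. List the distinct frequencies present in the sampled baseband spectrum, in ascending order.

6.5 kHz, 10 kHz, 10.5 kHz, 16.5 kHz

fs/2 = 18 kHz.
78.5 kHz mod fs = 6.5 kHz.
6.5 kHz ≤ fs/2 = 18 kHz, appears at 6.5 kHz.
154 kHz mod fs = 10 kHz.
10 kHz ≤ fs/2 = 18 kHz, appears at 10 kHz.
10 kHz ≤ fs/2 = 18 kHz, passes unchanged.
154.5 kHz mod fs = 10.5 kHz.
10.5 kHz ≤ fs/2 = 18 kHz, appears at 10.5 kHz.
124.5 kHz mod fs = 16.5 kHz.
16.5 kHz ≤ fs/2 = 18 kHz, appears at 16.5 kHz.
Distinct values: {6.5 kHz, 10 kHz, 10.5 kHz, 16.5 kHz}.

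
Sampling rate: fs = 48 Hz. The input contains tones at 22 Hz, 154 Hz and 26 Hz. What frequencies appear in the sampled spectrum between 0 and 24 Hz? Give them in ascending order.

fs/2 = 24 Hz.
22 Hz ≤ fs/2 = 24 Hz, passes unchanged.
154 Hz mod fs = 10 Hz.
10 Hz ≤ fs/2 = 24 Hz, appears at 10 Hz.
26 Hz > fs/2 = 24 Hz, folds to fs − 26 Hz = 22 Hz.
Distinct values: {10 Hz, 22 Hz}.

10 Hz, 22 Hz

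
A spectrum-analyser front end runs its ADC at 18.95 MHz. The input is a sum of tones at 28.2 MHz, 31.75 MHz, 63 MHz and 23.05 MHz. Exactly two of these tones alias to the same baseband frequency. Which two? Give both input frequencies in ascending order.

fs/2 = 9.475 MHz.
28.2 MHz mod fs = 9.25 MHz.
9.25 MHz ≤ fs/2 = 9.475 MHz, appears at 9.25 MHz.
31.75 MHz mod fs = 12.8 MHz.
12.8 MHz > fs/2 = 9.475 MHz, folds to fs − 12.8 MHz = 6.15 MHz.
63 MHz mod fs = 6.15 MHz.
6.15 MHz ≤ fs/2 = 9.475 MHz, appears at 6.15 MHz.
23.05 MHz mod fs = 4.1 MHz.
4.1 MHz ≤ fs/2 = 9.475 MHz, appears at 4.1 MHz.
31.75 MHz and 63 MHz both map to 6.15 MHz.

31.75 MHz, 63 MHz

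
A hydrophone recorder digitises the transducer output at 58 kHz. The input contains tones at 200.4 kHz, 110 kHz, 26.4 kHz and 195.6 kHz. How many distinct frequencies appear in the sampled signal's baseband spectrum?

fs/2 = 29 kHz.
200.4 kHz mod fs = 26.4 kHz.
26.4 kHz ≤ fs/2 = 29 kHz, appears at 26.4 kHz.
110 kHz mod fs = 52 kHz.
52 kHz > fs/2 = 29 kHz, folds to fs − 52 kHz = 6 kHz.
26.4 kHz ≤ fs/2 = 29 kHz, passes unchanged.
195.6 kHz mod fs = 21.6 kHz.
21.6 kHz ≤ fs/2 = 29 kHz, appears at 21.6 kHz.
Distinct values: {6 kHz, 21.6 kHz, 26.4 kHz} → 3.

3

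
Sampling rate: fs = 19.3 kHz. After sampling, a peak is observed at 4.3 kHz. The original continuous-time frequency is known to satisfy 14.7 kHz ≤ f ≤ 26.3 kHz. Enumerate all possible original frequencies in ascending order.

Frequencies that alias to 4.3 kHz are k·fs ± 4.3 kHz for integer k ≥ 0.
k=0: 4.3 kHz.
k=1: 15 kHz, 23.6 kHz.
k=2: 34.3 kHz, 42.9 kHz.
Within [14.7 kHz, 26.3 kHz]: 15 kHz, 23.6 kHz.

15 kHz, 23.6 kHz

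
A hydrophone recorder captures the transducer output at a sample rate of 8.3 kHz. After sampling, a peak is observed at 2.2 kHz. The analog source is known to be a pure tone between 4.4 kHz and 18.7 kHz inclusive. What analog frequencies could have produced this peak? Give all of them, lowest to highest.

6.1 kHz, 10.5 kHz, 14.4 kHz

Frequencies that alias to 2.2 kHz are k·fs ± 2.2 kHz for integer k ≥ 0.
k=0: 2.2 kHz.
k=1: 6.1 kHz, 10.5 kHz.
k=2: 14.4 kHz, 18.8 kHz.
k=3: 22.7 kHz, 27.1 kHz.
Within [4.4 kHz, 18.7 kHz]: 6.1 kHz, 10.5 kHz, 14.4 kHz.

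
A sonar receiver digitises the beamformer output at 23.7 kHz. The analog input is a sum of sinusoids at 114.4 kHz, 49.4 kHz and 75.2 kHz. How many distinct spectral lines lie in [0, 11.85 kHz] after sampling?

2

fs/2 = 11.85 kHz.
114.4 kHz mod fs = 19.6 kHz.
19.6 kHz > fs/2 = 11.85 kHz, folds to fs − 19.6 kHz = 4.1 kHz.
49.4 kHz mod fs = 2 kHz.
2 kHz ≤ fs/2 = 11.85 kHz, appears at 2 kHz.
75.2 kHz mod fs = 4.1 kHz.
4.1 kHz ≤ fs/2 = 11.85 kHz, appears at 4.1 kHz.
Distinct values: {2 kHz, 4.1 kHz} → 2.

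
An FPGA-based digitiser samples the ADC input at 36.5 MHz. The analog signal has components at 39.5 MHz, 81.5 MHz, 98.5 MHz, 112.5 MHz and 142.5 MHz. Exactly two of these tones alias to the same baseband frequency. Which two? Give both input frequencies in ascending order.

39.5 MHz, 112.5 MHz

fs/2 = 18.25 MHz.
39.5 MHz mod fs = 3 MHz.
3 MHz ≤ fs/2 = 18.25 MHz, appears at 3 MHz.
81.5 MHz mod fs = 8.5 MHz.
8.5 MHz ≤ fs/2 = 18.25 MHz, appears at 8.5 MHz.
98.5 MHz mod fs = 25.5 MHz.
25.5 MHz > fs/2 = 18.25 MHz, folds to fs − 25.5 MHz = 11 MHz.
112.5 MHz mod fs = 3 MHz.
3 MHz ≤ fs/2 = 18.25 MHz, appears at 3 MHz.
142.5 MHz mod fs = 33 MHz.
33 MHz > fs/2 = 18.25 MHz, folds to fs − 33 MHz = 3.5 MHz.
39.5 MHz and 112.5 MHz both map to 3 MHz.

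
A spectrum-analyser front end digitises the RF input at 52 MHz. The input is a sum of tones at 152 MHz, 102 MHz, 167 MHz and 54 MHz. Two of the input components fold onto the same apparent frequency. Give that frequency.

2 MHz

fs/2 = 26 MHz.
152 MHz mod fs = 48 MHz.
48 MHz > fs/2 = 26 MHz, folds to fs − 48 MHz = 4 MHz.
102 MHz mod fs = 50 MHz.
50 MHz > fs/2 = 26 MHz, folds to fs − 50 MHz = 2 MHz.
167 MHz mod fs = 11 MHz.
11 MHz ≤ fs/2 = 26 MHz, appears at 11 MHz.
54 MHz mod fs = 2 MHz.
2 MHz ≤ fs/2 = 26 MHz, appears at 2 MHz.
54 MHz and 102 MHz both map to 2 MHz.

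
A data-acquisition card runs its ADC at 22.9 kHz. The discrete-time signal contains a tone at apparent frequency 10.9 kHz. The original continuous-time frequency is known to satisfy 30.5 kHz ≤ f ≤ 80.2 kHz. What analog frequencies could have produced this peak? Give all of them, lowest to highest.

33.8 kHz, 34.9 kHz, 56.7 kHz, 57.8 kHz, 79.6 kHz

Frequencies that alias to 10.9 kHz are k·fs ± 10.9 kHz for integer k ≥ 0.
k=0: 10.9 kHz.
k=1: 12 kHz, 33.8 kHz.
k=2: 34.9 kHz, 56.7 kHz.
k=3: 57.8 kHz, 79.6 kHz.
k=4: 80.7 kHz, 102.5 kHz.
Within [30.5 kHz, 80.2 kHz]: 33.8 kHz, 34.9 kHz, 56.7 kHz, 57.8 kHz, 79.6 kHz.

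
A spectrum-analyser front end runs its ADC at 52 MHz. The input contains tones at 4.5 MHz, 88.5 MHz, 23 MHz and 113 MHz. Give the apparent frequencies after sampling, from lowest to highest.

fs/2 = 26 MHz.
4.5 MHz ≤ fs/2 = 26 MHz, passes unchanged.
88.5 MHz mod fs = 36.5 MHz.
36.5 MHz > fs/2 = 26 MHz, folds to fs − 36.5 MHz = 15.5 MHz.
23 MHz ≤ fs/2 = 26 MHz, passes unchanged.
113 MHz mod fs = 9 MHz.
9 MHz ≤ fs/2 = 26 MHz, appears at 9 MHz.
Distinct values: {4.5 MHz, 9 MHz, 15.5 MHz, 23 MHz}.

4.5 MHz, 9 MHz, 15.5 MHz, 23 MHz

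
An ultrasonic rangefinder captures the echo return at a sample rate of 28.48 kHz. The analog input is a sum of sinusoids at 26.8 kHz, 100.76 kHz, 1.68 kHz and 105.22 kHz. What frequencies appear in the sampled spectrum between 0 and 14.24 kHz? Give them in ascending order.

fs/2 = 14.24 kHz.
26.8 kHz > fs/2 = 14.24 kHz, folds to fs − 26.8 kHz = 1.68 kHz.
100.76 kHz mod fs = 15.32 kHz.
15.32 kHz > fs/2 = 14.24 kHz, folds to fs − 15.32 kHz = 13.16 kHz.
1.68 kHz ≤ fs/2 = 14.24 kHz, passes unchanged.
105.22 kHz mod fs = 19.78 kHz.
19.78 kHz > fs/2 = 14.24 kHz, folds to fs − 19.78 kHz = 8.7 kHz.
Distinct values: {1.68 kHz, 8.7 kHz, 13.16 kHz}.

1.68 kHz, 8.7 kHz, 13.16 kHz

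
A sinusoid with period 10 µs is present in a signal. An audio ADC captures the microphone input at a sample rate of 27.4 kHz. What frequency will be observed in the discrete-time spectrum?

T = 10 µs → f = 1/T = 100 kHz.
100 kHz mod fs = 17.8 kHz.
17.8 kHz > fs/2 = 13.7 kHz, folds to fs − 17.8 kHz = 9.6 kHz.

9.6 kHz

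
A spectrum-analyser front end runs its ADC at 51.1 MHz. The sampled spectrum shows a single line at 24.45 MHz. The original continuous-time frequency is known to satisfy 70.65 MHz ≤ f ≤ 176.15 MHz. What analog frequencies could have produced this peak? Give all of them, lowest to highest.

Frequencies that alias to 24.45 MHz are k·fs ± 24.45 MHz for integer k ≥ 0.
k=0: 24.45 MHz.
k=1: 26.65 MHz, 75.55 MHz.
k=2: 77.75 MHz, 126.65 MHz.
k=3: 128.85 MHz, 177.75 MHz.
k=4: 179.95 MHz, 228.85 MHz.
Within [70.65 MHz, 176.15 MHz]: 75.55 MHz, 77.75 MHz, 126.65 MHz, 128.85 MHz.

75.55 MHz, 77.75 MHz, 126.65 MHz, 128.85 MHz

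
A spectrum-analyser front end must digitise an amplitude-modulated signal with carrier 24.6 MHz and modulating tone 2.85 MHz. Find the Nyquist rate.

AM sidebands sit at fc ± fm = 21.75 MHz and 27.45 MHz.
Highest-frequency component: 27.45 MHz.
Nyquist rate = 2 × 27.45 MHz = 54.9 MHz.

54.9 MHz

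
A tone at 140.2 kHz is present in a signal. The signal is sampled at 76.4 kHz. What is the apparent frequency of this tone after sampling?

12.6 kHz

140.2 kHz mod fs = 63.8 kHz.
63.8 kHz > fs/2 = 38.2 kHz, folds to fs − 63.8 kHz = 12.6 kHz.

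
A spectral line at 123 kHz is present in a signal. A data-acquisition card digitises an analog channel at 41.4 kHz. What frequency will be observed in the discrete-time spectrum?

123 kHz mod fs = 40.2 kHz.
40.2 kHz > fs/2 = 20.7 kHz, folds to fs − 40.2 kHz = 1.2 kHz.

1.2 kHz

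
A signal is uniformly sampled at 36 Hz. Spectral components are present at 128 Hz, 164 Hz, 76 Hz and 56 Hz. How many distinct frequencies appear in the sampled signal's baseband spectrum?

fs/2 = 18 Hz.
128 Hz mod fs = 20 Hz.
20 Hz > fs/2 = 18 Hz, folds to fs − 20 Hz = 16 Hz.
164 Hz mod fs = 20 Hz.
20 Hz > fs/2 = 18 Hz, folds to fs − 20 Hz = 16 Hz.
76 Hz mod fs = 4 Hz.
4 Hz ≤ fs/2 = 18 Hz, appears at 4 Hz.
56 Hz mod fs = 20 Hz.
20 Hz > fs/2 = 18 Hz, folds to fs − 20 Hz = 16 Hz.
Distinct values: {4 Hz, 16 Hz} → 2.

2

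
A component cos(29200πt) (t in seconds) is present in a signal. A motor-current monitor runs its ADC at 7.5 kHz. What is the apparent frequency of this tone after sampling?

ω = 29200π rad/s → f = ω/(2π) = 14600 Hz = 14.6 kHz.
14.6 kHz mod fs = 7.1 kHz.
7.1 kHz > fs/2 = 3.75 kHz, folds to fs − 7.1 kHz = 0.4 kHz.

0.4 kHz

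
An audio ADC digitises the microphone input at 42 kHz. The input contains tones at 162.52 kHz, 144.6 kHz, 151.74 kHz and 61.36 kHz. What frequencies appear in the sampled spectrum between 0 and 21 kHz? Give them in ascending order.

5.48 kHz, 16.26 kHz, 18.6 kHz, 19.36 kHz

fs/2 = 21 kHz.
162.52 kHz mod fs = 36.52 kHz.
36.52 kHz > fs/2 = 21 kHz, folds to fs − 36.52 kHz = 5.48 kHz.
144.6 kHz mod fs = 18.6 kHz.
18.6 kHz ≤ fs/2 = 21 kHz, appears at 18.6 kHz.
151.74 kHz mod fs = 25.74 kHz.
25.74 kHz > fs/2 = 21 kHz, folds to fs − 25.74 kHz = 16.26 kHz.
61.36 kHz mod fs = 19.36 kHz.
19.36 kHz ≤ fs/2 = 21 kHz, appears at 19.36 kHz.
Distinct values: {5.48 kHz, 16.26 kHz, 18.6 kHz, 19.36 kHz}.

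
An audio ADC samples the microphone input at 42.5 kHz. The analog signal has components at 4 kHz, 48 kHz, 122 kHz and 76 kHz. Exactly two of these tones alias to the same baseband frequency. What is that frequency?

5.5 kHz

fs/2 = 21.25 kHz.
4 kHz ≤ fs/2 = 21.25 kHz, passes unchanged.
48 kHz mod fs = 5.5 kHz.
5.5 kHz ≤ fs/2 = 21.25 kHz, appears at 5.5 kHz.
122 kHz mod fs = 37 kHz.
37 kHz > fs/2 = 21.25 kHz, folds to fs − 37 kHz = 5.5 kHz.
76 kHz mod fs = 33.5 kHz.
33.5 kHz > fs/2 = 21.25 kHz, folds to fs − 33.5 kHz = 9 kHz.
48 kHz and 122 kHz both map to 5.5 kHz.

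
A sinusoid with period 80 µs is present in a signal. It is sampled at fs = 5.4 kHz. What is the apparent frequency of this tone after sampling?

T = 80 µs → f = 1/T = 12.5 kHz.
12.5 kHz mod fs = 1.7 kHz.
1.7 kHz ≤ fs/2 = 2.7 kHz, appears at 1.7 kHz.

1.7 kHz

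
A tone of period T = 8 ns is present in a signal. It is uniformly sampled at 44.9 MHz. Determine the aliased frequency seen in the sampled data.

9.7 MHz

T = 8 ns → f = 1/T = 125 MHz.
125 MHz mod fs = 35.2 MHz.
35.2 MHz > fs/2 = 22.45 MHz, folds to fs − 35.2 MHz = 9.7 MHz.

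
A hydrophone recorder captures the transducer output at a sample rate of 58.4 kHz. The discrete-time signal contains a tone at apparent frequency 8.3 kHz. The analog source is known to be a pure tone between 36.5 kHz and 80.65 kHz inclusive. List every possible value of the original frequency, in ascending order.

Frequencies that alias to 8.3 kHz are k·fs ± 8.3 kHz for integer k ≥ 0.
k=0: 8.3 kHz.
k=1: 50.1 kHz, 66.7 kHz.
k=2: 108.5 kHz, 125.1 kHz.
Within [36.5 kHz, 80.65 kHz]: 50.1 kHz, 66.7 kHz.

50.1 kHz, 66.7 kHz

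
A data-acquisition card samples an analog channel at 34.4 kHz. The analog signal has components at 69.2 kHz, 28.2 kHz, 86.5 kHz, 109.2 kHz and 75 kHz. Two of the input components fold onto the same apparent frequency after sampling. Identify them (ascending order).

28.2 kHz, 75 kHz

fs/2 = 17.2 kHz.
69.2 kHz mod fs = 0.4 kHz.
0.4 kHz ≤ fs/2 = 17.2 kHz, appears at 0.4 kHz.
28.2 kHz > fs/2 = 17.2 kHz, folds to fs − 28.2 kHz = 6.2 kHz.
86.5 kHz mod fs = 17.7 kHz.
17.7 kHz > fs/2 = 17.2 kHz, folds to fs − 17.7 kHz = 16.7 kHz.
109.2 kHz mod fs = 6 kHz.
6 kHz ≤ fs/2 = 17.2 kHz, appears at 6 kHz.
75 kHz mod fs = 6.2 kHz.
6.2 kHz ≤ fs/2 = 17.2 kHz, appears at 6.2 kHz.
28.2 kHz and 75 kHz both map to 6.2 kHz.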